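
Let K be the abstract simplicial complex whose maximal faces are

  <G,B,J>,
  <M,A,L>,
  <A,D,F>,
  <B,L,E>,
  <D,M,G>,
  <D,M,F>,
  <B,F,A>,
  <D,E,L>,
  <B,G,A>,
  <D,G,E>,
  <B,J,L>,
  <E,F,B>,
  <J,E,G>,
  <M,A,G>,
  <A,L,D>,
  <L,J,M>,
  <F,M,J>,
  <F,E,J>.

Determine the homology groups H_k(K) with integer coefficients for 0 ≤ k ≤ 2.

Fix the vertex order A < B < D < E < F < G < J < L < M and write every simplex with vertices in increasing order. Then dim K = 2 and the simplices of K are:

  0-simplices (9): A, B, D, E, F, G, J, L, M
  1-simplices (27): AB, AD, AF, AG, AL, AM, BE, BF, BG, BJ, BL, DE, DF, DG, DL, DM, EF, EG, EJ, EL, FJ, FM, GJ, GM, JL, JM, LM
  2-simplices (18): ABF, ABG, ADF, ADL, AGM, ALM, BEF, BEL, BGJ, BJL, DEG, DEL, DFM, DGM, EFJ, EGJ, FJM, JLM

so the chain groups are C_0 ≅ Z^9, C_1 ≅ Z^27, C_2 ≅ Z^18.

The boundary map ∂_1: C_1 → C_0 sends each edge [p,q] (with p < q) to q − p. For instance
  ∂JL = L − J.
As a 9×27 matrix over Z this has rank 8, with invariant factors (1,1,1,1,1,1,1,1).

Boundary ∂_2: C_2 → C_1 maps a triangle to the signed sum of its edges. For instance
  ∂ALM = LM − AM + AL,
  ∂ADL = DL − AL + AD.
The resulting 27×18 matrix has rank 18, and its Smith normal form has invariant factors (1,1,1,1,1,1,1,1,1,1,1,1,1,1,1,1,1,2).

Computing H_k = (kernel of ∂_k) / (image of ∂_{k+1}):

  H_0: rank C_0 − rank ∂_1 = 9 − 8 = 1, and the invariant factors of ∂_1 are all 1, so H_0 = Z.
  H_1: rank ker ∂_1 − rank ∂_2 = (27 − 8) − 18 = 1, and ∂_2 has invariant factor 2 > 1, so H_1 = Z ⊕ Z/2.
  H_2: rank ker ∂_2 − rank ∂_3 = (18 − 18) − 0 = 0, and there is no ∂_3, so H_2 = 0.

As a check, the Euler characteristic is 9 − 27 + 18 = 0, which agrees with 1 − 1 + 0 = 0.
(K is a triangulation of the Klein bottle.)

H_0 = Z,  H_1 = Z ⊕ Z/2,  H_2 = 0.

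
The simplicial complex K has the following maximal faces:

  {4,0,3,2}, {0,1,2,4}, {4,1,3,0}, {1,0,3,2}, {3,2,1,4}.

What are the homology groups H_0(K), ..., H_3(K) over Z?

H_0 = Z,  H_1 = 0,  H_2 = 0,  H_3 = Z.

We work with the vertex ordering 0 < 1 < 2 < 3 < 4. The simplices of K, each written with vertices in increasing order, are:

  0-simplices (5): [0], [1], [2], [3], [4]
  1-simplices (10): [0,1], [0,2], [0,3], [0,4], [1,2], [1,3], [1,4], [2,3], [2,4], [3,4]
  2-simplices (10): [0,1,2], [0,1,3], [0,1,4], [0,2,3], [0,2,4], [0,3,4], [1,2,3], [1,2,4], [1,3,4], [2,3,4]
  3-simplices (5): [0,1,2,3], [0,1,2,4], [0,1,3,4], [0,2,3,4], [1,2,3,4]

giving chain groups C_0 ≅ Z^5, C_1 ≅ Z^10, C_2 ≅ Z^10, C_3 ≅ Z^5.

Boundary ∂_1: C_1 → C_0 maps an edge to its endpoints' difference, ∂[p,q] = q − p.
This gives a 5×10 integer matrix of rank 4; reducing to Smith normal form yields diagonal entries (1,1,1,1).

∂_2: C_2 → C_1 maps a triangle to the signed sum of its edges. For instance
  ∂[0,1,3] = [1,3] − [0,3] + [0,1],
  ∂[0,3,4] = [3,4] − [0,4] + [0,3].
As a 10×10 matrix over Z this has rank 6, with invariant factors (1,1,1,1,1,1).

Boundary ∂_3: C_3 → C_2 sends each 3-simplex σ to the alternating sum Σ_i (−1)^i (σ with its i-th vertex removed). For instance
  ∂[0,2,3,4] = [2,3,4] − [0,3,4] + [0,2,4] − [0,2,3],
  ∂[0,1,2,3] = [1,2,3] − [0,2,3] + [0,1,3] − [0,1,2].
This gives a 10×5 integer matrix of rank 4; reducing to Smith normal form yields diagonal entries (1,1,1,1).

From H_k ≅ ker(∂_k) / im(∂_{k+1}) we obtain:

  H_0: rank C_0 − rank ∂_1 = 5 − 4 = 1, and the invariant factors of ∂_1 are all 1, so H_0 = Z.
  H_1: rank ker ∂_1 − rank ∂_2 = (10 − 4) − 6 = 0, and the invariant factors of ∂_2 are all 1, so H_1 = 0.
  H_2: rank ker ∂_2 − rank ∂_3 = (10 − 6) − 4 = 0, and the invariant factors of ∂_3 are all 1, so H_2 = 0.
  H_3: rank ker ∂_3 − rank ∂_4 = (5 − 4) − 0 = 1, and there is no ∂_4, so H_3 = Z.

As a check, the Euler characteristic is 5 − 10 + 10 − 5 = 0, which agrees with 1 − 0 + 0 − 1 = 0.
(K is a triangulation of the 3-sphere S^3.)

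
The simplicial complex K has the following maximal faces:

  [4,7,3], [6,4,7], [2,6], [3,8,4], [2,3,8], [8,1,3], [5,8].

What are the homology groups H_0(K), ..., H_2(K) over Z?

Take the total order 1 < 2 < 3 < 4 < 5 < 6 < 7 < 8 on the vertex set. Then K (dimension 2) consists of the simplices:

  0-simplices (8): [1], [2], [3], [4], [5], [6], [7], [8]
  1-simplices (13): [1,3], [1,8], [2,3], [2,6], [2,8], [3,4], [3,7], [3,8], [4,6], [4,7], [4,8], [5,8], [6,7]
  2-simplices (5): [1,3,8], [2,3,8], [3,4,7], [3,4,8], [4,6,7]

so the chain groups are C_0 ≅ Z^8, C_1 ≅ Z^13, C_2 ≅ Z^5.

∂_1: C_1 → C_0 maps an edge to its endpoints' difference, ∂[p,q] = q − p. For instance
  ∂[4,8] = [8] − [4].
This gives a 8×13 integer matrix of rank 7; reducing to Smith normal form yields diagonal entries (1,1,1,1,1,1,1).

The boundary map ∂_2: C_2 → C_1 sends each 2-simplex [p,q,r] to [q,r] − [p,r] + [p,q]. For instance
  ∂[2,3,8] = [3,8] − [2,8] + [2,3],
  ∂[3,4,8] = [4,8] − [3,8] + [3,4].
This gives a 13×5 integer matrix of rank 5; reducing to Smith normal form yields diagonal entries (1,1,1,1,1).

Reading off H_k = ker ∂_k / im ∂_{k+1}:

  H_0: rank C_0 − rank ∂_1 = 8 − 7 = 1, and the invariant factors of ∂_1 are all 1, so H_0 = Z.
  H_1: rank ker ∂_1 − rank ∂_2 = (13 − 7) − 5 = 1, and the invariant factors of ∂_2 are all 1, so H_1 = Z.
  H_2: rank ker ∂_2 − rank ∂_3 = (5 − 5) − 0 = 0, and there is no ∂_3, so H_2 = 0.

As a check, the Euler characteristic is 8 − 13 + 5 = 0, which agrees with 1 − 1 + 0 = 0.

H_0 ≅ Z,  H_1 ≅ Z,  H_2 = 0.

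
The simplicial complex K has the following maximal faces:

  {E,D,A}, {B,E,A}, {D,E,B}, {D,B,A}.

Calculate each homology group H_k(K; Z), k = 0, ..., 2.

H_0 = Z,  H_1 = 0,  H_2 = Z.

Take the total order A < B < D < E on the vertex set. Then K (dimension 2) consists of the simplices:

  0-simplices (4): A, B, D, E
  1-simplices (6): AB, AD, AE, BD, BE, DE
  2-simplices (4): ABD, ABE, ADE, BDE

Hence C_0 ≅ Z^4, C_1 ≅ Z^6, C_2 ≅ Z^4.

The boundary map ∂_1: C_1 → C_0 is given by ∂[p,q] = [q] − [p].
The 4×6 boundary matrix has rank 3 and Smith normal form diag(1,1,1).

∂_2: C_2 → C_1 sends each 2-simplex [p,q,r] to [q,r] − [p,r] + [p,q]. For instance
  ∂ABE = BE − AE + AB,
  ∂BDE = DE − BE + BD.
This gives a 6×4 integer matrix of rank 3; reducing to Smith normal form yields diagonal entries (1,1,1).

Computing H_k = (kernel of ∂_k) / (image of ∂_{k+1}):

  H_0: rank C_0 − rank ∂_1 = 4 − 3 = 1, and the invariant factors of ∂_1 are all 1, so H_0 ≅ Z.
  H_1: rank ker ∂_1 − rank ∂_2 = (6 − 3) − 3 = 0, and the invariant factors of ∂_2 are all 1, so H_1 ≅ 0.
  H_2: rank ker ∂_2 − rank ∂_3 = (4 − 3) − 0 = 1, and there is no ∂_3, so H_2 ≅ Z.

As a check, the Euler characteristic is 4 − 6 + 4 = 2, which agrees with 1 − 0 + 1 = 2.
(K is a triangulation of the 2-sphere S^2.)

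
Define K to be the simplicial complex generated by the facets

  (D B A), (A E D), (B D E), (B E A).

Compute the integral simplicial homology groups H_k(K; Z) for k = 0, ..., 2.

Take the total order A < B < D < E on the vertex set. Then K (dimension 2) consists of the simplices:

  0-simplices (4): A, B, D, E
  1-simplices (6): AB, AD, AE, BD, BE, DE
  2-simplices (4): ABD, ABE, ADE, BDE

so the chain groups are C_0 ≅ Z^4, C_1 ≅ Z^6, C_2 ≅ Z^4.

The boundary map ∂_1: C_1 → C_0 is given by ∂[p,q] = [q] − [p].
The resulting 4×6 matrix has rank 3, and its Smith normal form has invariant factors (1,1,1).

∂_2: C_2 → C_1 acts by ∂[p,q,r] = [q,r] − [p,r] + [p,q]. For instance
  ∂ADE = DE − AE + AD,
  ∂BDE = DE − BE + BD.
As a 6×4 matrix over Z this has rank 3, with invariant factors (1,1,1).

Now H_k = ker ∂_k / im ∂_{k+1}, so:

  H_0: rank C_0 − rank ∂_1 = 4 − 3 = 1, and the invariant factors of ∂_1 are all 1, so H_0 = Z.
  H_1: rank ker ∂_1 − rank ∂_2 = (6 − 3) − 3 = 0, and the invariant factors of ∂_2 are all 1, so H_1 = 0.
  H_2: rank ker ∂_2 − rank ∂_3 = (4 − 3) − 0 = 1, and there is no ∂_3, so H_2 = Z.

(K is a triangulation of the 2-sphere S^2.)

H_0 ≅ Z,  H_1 = 0,  H_2 ≅ Z.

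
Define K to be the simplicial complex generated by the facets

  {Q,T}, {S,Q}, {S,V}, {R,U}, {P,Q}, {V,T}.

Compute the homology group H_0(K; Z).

H_0 ≅ Z^2.

We work with the vertex ordering P < Q < R < S < T < U < V. The simplices of K, each written with vertices in increasing order, are:

  0-simplices (7): P, Q, R, S, T, U, V
  1-simplices (6): PQ, QS, QT, RU, SV, TV

so the chain groups are C_0 ≅ Z^7, C_1 ≅ Z^6.

The boundary map ∂_1: C_1 → C_0 maps an edge to its endpoints' difference, ∂[p,q] = q − p.
As a 7×6 matrix over Z this has rank 5, with invariant factors (1,1,1,1,1).

Now H_k = ker ∂_k / im ∂_{k+1}, so:

  H_0: rank C_0 − rank ∂_1 = 7 − 5 = 2, and the invariant factors of ∂_1 are all 1, so H_0 ≅ Z^2.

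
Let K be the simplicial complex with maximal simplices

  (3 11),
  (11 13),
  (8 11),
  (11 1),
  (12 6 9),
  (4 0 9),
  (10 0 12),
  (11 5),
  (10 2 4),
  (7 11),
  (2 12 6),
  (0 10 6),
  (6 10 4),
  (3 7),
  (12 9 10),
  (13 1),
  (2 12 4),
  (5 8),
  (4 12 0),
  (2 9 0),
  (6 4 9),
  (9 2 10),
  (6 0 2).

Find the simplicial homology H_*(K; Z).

H_0 ≅ Z^2,  H_1 ≅ Z^5,  H_2 ≅ Z.

Order the vertices as 0 < 1 < 2 < 3 < 4 < 5 < 6 < 7 < 8 < 9 < 10 < 11 < 12 < 13. Listing each simplex with vertices in this order, K has dimension 2 with simplices:

  0-simplices (14): [0], [1], [2], [3], [4], [5], [6], [7], [8], [9], [10], [11], [12], [13]
  1-simplices (30): (30 of them)
  2-simplices (14): [0,2,6], [0,2,9], [0,4,9], [0,4,12], [0,6,10], [0,10,12], [2,4,10], [2,4,12], [2,6,12], [2,9,10], [4,6,9], [4,6,10], [6,9,12], [9,10,12]

Hence C_0 ≅ Z^14, C_1 ≅ Z^30, C_2 ≅ Z^14.

∂_1: C_1 → C_0 sends each edge [p,q] (with p < q) to q − p. For instance
  ∂[1,11] = [11] − [1].
The resulting 14×30 matrix has rank 12, and its Smith normal form has invariant factors (1,1,1,1,1,1,1,1,1,1,1,1).

The boundary map ∂_2: C_2 → C_1 sends each 2-simplex [p,q,r] to [q,r] − [p,r] + [p,q]. For instance
  ∂[0,10,12] = [10,12] − [0,12] + [0,10],
  ∂[0,2,9] = [2,9] − [0,9] + [0,2].
The resulting 30×14 matrix has rank 13, and its Smith normal form has invariant factors (1,1,1,1,1,1,1,1,1,1,1,1,1).

Reading off H_k = ker ∂_k / im ∂_{k+1}:

  H_0: rank C_0 − rank ∂_1 = 14 − 12 = 2, and the invariant factors of ∂_1 are all 1, so H_0 = Z^2.
  H_1: rank ker ∂_1 − rank ∂_2 = (30 − 12) − 13 = 5, and the invariant factors of ∂_2 are all 1, so H_1 = Z^5.
  H_2: rank ker ∂_2 − rank ∂_3 = (14 − 13) − 0 = 1, and there is no ∂_3, so H_2 = Z.

As a check, the Euler characteristic is 14 − 30 + 14 = -2, which agrees with 2 − 5 + 1 = -2.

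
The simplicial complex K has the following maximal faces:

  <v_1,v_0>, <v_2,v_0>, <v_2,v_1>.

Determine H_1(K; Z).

H_1 = Z.

Fix the vertex order v_0 < v_1 < v_2 and write every simplex with vertices in increasing order. Then dim K = 1 and the simplices of K are:

  0-simplices (3): [v_0], [v_1], [v_2]
  1-simplices (3): [v_0,v_1], [v_0,v_2], [v_1,v_2]

Hence C_0 ≅ Z^3, C_1 ≅ Z^3.

∂_1: C_1 → C_0 maps an edge to its endpoints' difference, ∂[p,q] = q − p. For instance
  ∂[v_0,v_2] = [v_2] − [v_0].
This gives a 3×3 integer matrix of rank 2; reducing to Smith normal form yields diagonal entries (1,1).

From H_k ≅ ker(∂_k) / im(∂_{k+1}) we obtain:

  H_1: rank ker ∂_1 − rank ∂_2 = (3 − 2) − 0 = 1, and there is no ∂_2, so H_1 = Z.

(K is a triangulation of the circle S^1.)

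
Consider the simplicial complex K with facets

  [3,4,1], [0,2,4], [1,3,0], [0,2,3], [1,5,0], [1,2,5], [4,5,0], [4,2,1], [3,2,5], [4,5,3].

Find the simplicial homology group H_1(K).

H_1 = Z/2.

We work with the vertex ordering 0 < 1 < 2 < 3 < 4 < 5. The simplices of K, each written with vertices in increasing order, are:

  0-simplices (6): [0], [1], [2], [3], [4], [5]
  1-simplices (15): [0,1], [0,2], [0,3], [0,4], [0,5], [1,2], [1,3], [1,4], [1,5], [2,3], [2,4], [2,5], [3,4], [3,5], [4,5]
  2-simplices (10): [0,1,3], [0,1,5], [0,2,3], [0,2,4], [0,4,5], [1,2,4], [1,2,5], [1,3,4], [2,3,5], [3,4,5]

giving chain groups C_0 ≅ Z^6, C_1 ≅ Z^15, C_2 ≅ Z^10.

∂_1: C_1 → C_0 is given by ∂[p,q] = [q] − [p].
This gives a 6×15 integer matrix of rank 5; reducing to Smith normal form yields diagonal entries (1,1,1,1,1).

∂_2: C_2 → C_1 maps a triangle to the signed sum of its edges. For instance
  ∂[3,4,5] = [4,5] − [3,5] + [3,4],
  ∂[0,2,3] = [2,3] − [0,3] + [0,2].
The resulting 15×10 matrix has rank 10, and its Smith normal form has invariant factors (1,1,1,1,1,1,1,1,1,2).

Reading off H_k = ker ∂_k / im ∂_{k+1}:

  H_1: rank ker ∂_1 − rank ∂_2 = (15 − 5) − 10 = 0, and ∂_2 has invariant factor 2 > 1, so H_1 = Z/2.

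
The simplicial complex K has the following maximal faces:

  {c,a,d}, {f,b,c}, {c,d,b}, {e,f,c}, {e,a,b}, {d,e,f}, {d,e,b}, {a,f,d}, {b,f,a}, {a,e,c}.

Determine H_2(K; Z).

H_2 ≅ 0.

We work with the vertex ordering a < b < c < d < e < f. The simplices of K, each written with vertices in increasing order, are:

  0-simplices (6): a, b, c, d, e, f
  1-simplices (15): ab, ac, ad, ae, af, bc, bd, be, bf, cd, ce, cf, de, df, ef
  2-simplices (10): abe, abf, acd, ace, adf, bcd, bcf, bde, cef, def

Hence C_0 ≅ Z^6, C_1 ≅ Z^15, C_2 ≅ Z^10.

Boundary ∂_1: C_1 → C_0 is given by ∂[p,q] = [q] − [p]. For instance
  ∂df = f − d.
As a 6×15 matrix over Z this has rank 5, with invariant factors (1,1,1,1,1).

∂_2: C_2 → C_1 acts by ∂[p,q,r] = [q,r] − [p,r] + [p,q]. For instance
  ∂adf = df − af + ad,
  ∂abe = be − ae + ab.
This gives a 15×10 integer matrix of rank 10; reducing to Smith normal form yields diagonal entries (1,1,1,1,1,1,1,1,1,2).

Computing H_k = (kernel of ∂_k) / (image of ∂_{k+1}):

  H_2: rank ker ∂_2 − rank ∂_3 = (10 − 10) − 0 = 0, and there is no ∂_3, so H_2 = 0.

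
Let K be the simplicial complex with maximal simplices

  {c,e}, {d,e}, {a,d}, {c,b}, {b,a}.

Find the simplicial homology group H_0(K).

H_0 = Z.

Fix the vertex order a < b < c < d < e and write every simplex with vertices in increasing order. Then dim K = 1 and the simplices of K are:

  0-simplices (5): a, b, c, d, e
  1-simplices (5): ab, ad, bc, ce, de

Hence C_0 ≅ Z^5, C_1 ≅ Z^5.

The boundary map ∂_1: C_1 → C_0 maps an edge to its endpoints' difference, ∂[p,q] = q − p. For instance
  ∂de = e − d.
This gives a 5×5 integer matrix of rank 4; reducing to Smith normal form yields diagonal entries (1,1,1,1).

Computing H_k = (kernel of ∂_k) / (image of ∂_{k+1}):

  H_0: rank C_0 − rank ∂_1 = 5 − 4 = 1, and the invariant factors of ∂_1 are all 1, so H_0 ≅ Z.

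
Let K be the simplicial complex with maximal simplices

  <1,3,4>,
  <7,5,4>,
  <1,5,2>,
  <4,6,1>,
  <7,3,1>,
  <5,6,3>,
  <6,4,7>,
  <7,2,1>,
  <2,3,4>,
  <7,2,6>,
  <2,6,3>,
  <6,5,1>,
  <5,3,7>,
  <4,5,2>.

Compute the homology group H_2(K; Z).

We work with the vertex ordering 1 < 2 < 3 < 4 < 5 < 6 < 7. The simplices of K, each written with vertices in increasing order, are:

  0-simplices (7): [1], [2], [3], [4], [5], [6], [7]
  1-simplices (21): [1,2], [1,3], [1,4], [1,5], [1,6], [1,7], [2,3], [2,4], [2,5], [2,6], [2,7], [3,4], [3,5], [3,6], [3,7], [4,5], [4,6], [4,7], [5,6], [5,7], [6,7]
  2-simplices (14): [1,2,5], [1,2,7], [1,3,4], [1,3,7], [1,4,6], [1,5,6], [2,3,4], [2,3,6], [2,4,5], [2,6,7], [3,5,6], [3,5,7], [4,5,7], [4,6,7]

so the chain groups are C_0 ≅ Z^7, C_1 ≅ Z^21, C_2 ≅ Z^14.

The boundary map ∂_1: C_1 → C_0 maps an edge to its endpoints' difference, ∂[p,q] = q − p.
As a 7×21 matrix over Z this has rank 6, with invariant factors (1,1,1,1,1,1).

Boundary ∂_2: C_2 → C_1 sends each 2-simplex [p,q,r] to [q,r] − [p,r] + [p,q]. For instance
  ∂[1,2,5] = [2,5] − [1,5] + [1,2],
  ∂[1,3,4] = [3,4] − [1,4] + [1,3].
This gives a 21×14 integer matrix of rank 13; reducing to Smith normal form yields diagonal entries (1,1,1,1,1,1,1,1,1,1,1,1,1).

Computing H_k = (kernel of ∂_k) / (image of ∂_{k+1}):

  H_2: rank ker ∂_2 − rank ∂_3 = (14 − 13) − 0 = 1, and there is no ∂_3, so H_2 ≅ Z.

H_2 ≅ Z.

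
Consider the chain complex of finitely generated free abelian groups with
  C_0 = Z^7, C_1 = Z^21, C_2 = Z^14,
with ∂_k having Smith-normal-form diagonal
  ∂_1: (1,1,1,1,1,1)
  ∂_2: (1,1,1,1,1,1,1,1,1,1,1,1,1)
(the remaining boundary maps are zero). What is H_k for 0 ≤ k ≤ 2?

H_0: b_0 = 7 − 0 − 6 = 1; torsion from ∂_1 factors > 1: none. So H_0 = Z.
H_1: b_1 = 21 − 6 − 13 = 2; torsion from ∂_2 factors > 1: none. So H_1 = Z^2.
H_2: b_2 = 14 − 13 − 0 = 1; torsion from ∂_3 factors > 1: none. So H_2 = Z.

H_0 = Z,  H_1 = Z^2,  H_2 = Z.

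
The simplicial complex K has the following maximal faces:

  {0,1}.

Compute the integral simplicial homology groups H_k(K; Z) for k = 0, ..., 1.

K has 2 vertices, 1 edge.
rank ∂_0 = 0, rank ∂_1 = 1 ⇒ b_0 = 2 − 0 − 1 = 1; all invariant factors of ∂_1 are 1 so no torsion. So H_0 ≅ Z.
rank ∂_1 = 1, rank ∂_2 = 0 ⇒ b_1 = 1 − 1 − 0 = 0. So H_1 ≅ 0.

H_0 = Z,  H_1 = 0.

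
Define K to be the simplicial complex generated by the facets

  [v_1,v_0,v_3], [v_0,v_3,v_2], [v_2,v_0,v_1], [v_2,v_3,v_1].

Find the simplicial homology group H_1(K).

H_1 ≅ 0.

K has 4 vertices, 6 edges, 4 triangles.
rank ∂_1 = 3, rank ∂_2 = 3 ⇒ b_1 = 6 − 3 − 3 = 0; all invariant factors of ∂_2 are 1 so no torsion. So H_1 = 0.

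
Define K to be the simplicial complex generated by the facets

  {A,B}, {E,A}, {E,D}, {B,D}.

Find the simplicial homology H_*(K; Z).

H_0 ≅ Z,  H_1 ≅ Z.

Order the vertices as A < B < D < E. Listing each simplex with vertices in this order, K has dimension 1 with simplices:

  0-simplices (4): A, B, D, E
  1-simplices (4): AB, AE, BD, DE

so the chain groups are C_0 ≅ Z^4, C_1 ≅ Z^4.

∂_1: C_1 → C_0 sends each edge [p,q] (with p < q) to q − p. For instance
  ∂BD = D − B.
The resulting 4×4 matrix has rank 3, and its Smith normal form has invariant factors (1,1,1).

Now H_k = ker ∂_k / im ∂_{k+1}, so:

  H_0: rank C_0 − rank ∂_1 = 4 − 3 = 1, and the invariant factors of ∂_1 are all 1, so H_0 = Z.
  H_1: rank ker ∂_1 − rank ∂_2 = (4 − 3) − 0 = 1, and there is no ∂_2, so H_1 = Z.

As a check, the Euler characteristic is 4 − 4 = 0, which agrees with 1 − 1 = 0.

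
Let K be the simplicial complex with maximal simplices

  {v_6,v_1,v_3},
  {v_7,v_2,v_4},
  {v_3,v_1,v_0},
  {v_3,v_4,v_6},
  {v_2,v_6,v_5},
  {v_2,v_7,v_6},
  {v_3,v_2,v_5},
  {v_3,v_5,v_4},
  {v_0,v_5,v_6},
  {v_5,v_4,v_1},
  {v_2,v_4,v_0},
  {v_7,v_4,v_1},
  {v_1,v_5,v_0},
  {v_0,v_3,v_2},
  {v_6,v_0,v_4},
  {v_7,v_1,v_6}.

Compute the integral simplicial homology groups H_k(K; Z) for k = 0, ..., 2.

H_0 ≅ Z,  H_1 ≅ Z^2,  H_2 ≅ Z.

Order the vertices as v_0 < v_1 < v_2 < v_3 < v_4 < v_5 < v_6 < v_7. Listing each simplex with vertices in this order, K has dimension 2 with simplices:

  0-simplices (8): [v_0], [v_1], [v_2], [v_3], [v_4], [v_5], [v_6], [v_7]
  1-simplices (24): (24 of them)
  2-simplices (16): (16 of them)

so the chain groups are C_0 ≅ Z^8, C_1 ≅ Z^24, C_2 ≅ Z^16.

The boundary map ∂_1: C_1 → C_0 is given by ∂[p,q] = [q] − [p].
As a 8×24 matrix over Z this has rank 7, with invariant factors (1,1,1,1,1,1,1).

The boundary map ∂_2: C_2 → C_1 sends each 2-simplex [p,q,r] to [q,r] − [p,r] + [p,q]. For instance
  ∂[v_1,v_6,v_7] = [v_6,v_7] − [v_1,v_7] + [v_1,v_6],
  ∂[v_2,v_5,v_6] = [v_5,v_6] − [v_2,v_6] + [v_2,v_5].
The 24×16 boundary matrix has rank 15 and Smith normal form diag(1,1,1,1,1,1,1,1,1,1,1,1,1,1,1).

Now H_k = ker ∂_k / im ∂_{k+1}, so:

  H_0: rank C_0 − rank ∂_1 = 8 − 7 = 1, and the invariant factors of ∂_1 are all 1, so H_0 = Z.
  H_1: rank ker ∂_1 − rank ∂_2 = (24 − 7) − 15 = 2, and the invariant factors of ∂_2 are all 1, so H_1 = Z^2.
  H_2: rank ker ∂_2 − rank ∂_3 = (16 − 15) − 0 = 1, and there is no ∂_3, so H_2 = Z.

(K is a triangulation of the torus T^2.)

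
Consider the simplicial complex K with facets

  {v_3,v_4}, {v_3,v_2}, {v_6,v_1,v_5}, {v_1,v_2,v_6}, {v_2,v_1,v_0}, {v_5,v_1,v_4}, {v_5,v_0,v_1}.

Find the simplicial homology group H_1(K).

H_1 ≅ Z.

K has 7 vertices, 12 edges, 5 triangles.
rank ∂_1 = 6, rank ∂_2 = 5 ⇒ b_1 = 12 − 6 − 5 = 1; all invariant factors of ∂_2 are 1 so no torsion. So H_1 = Z.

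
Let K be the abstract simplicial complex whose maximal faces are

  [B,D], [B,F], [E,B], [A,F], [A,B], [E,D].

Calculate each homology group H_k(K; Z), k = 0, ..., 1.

Fix the vertex order A < B < D < E < F and write every simplex with vertices in increasing order. Then dim K = 1 and the simplices of K are:

  0-simplices (5): A, B, D, E, F
  1-simplices (6): AB, AF, BD, BE, BF, DE

giving chain groups C_0 ≅ Z^5, C_1 ≅ Z^6.

The boundary map ∂_1: C_1 → C_0 maps an edge to its endpoints' difference, ∂[p,q] = q − p. For instance
  ∂DE = E − D.
This gives a 5×6 integer matrix of rank 4; reducing to Smith normal form yields diagonal entries (1,1,1,1).

Reading off H_k = ker ∂_k / im ∂_{k+1}:

  H_0: rank C_0 − rank ∂_1 = 5 − 4 = 1, and the invariant factors of ∂_1 are all 1, so H_0 = Z.
  H_1: rank ker ∂_1 − rank ∂_2 = (6 − 4) − 0 = 2, and there is no ∂_2, so H_1 = Z^2.

(K is a triangulation of a wedge of 2 circles.)

H_0 = Z,  H_1 = Z^2.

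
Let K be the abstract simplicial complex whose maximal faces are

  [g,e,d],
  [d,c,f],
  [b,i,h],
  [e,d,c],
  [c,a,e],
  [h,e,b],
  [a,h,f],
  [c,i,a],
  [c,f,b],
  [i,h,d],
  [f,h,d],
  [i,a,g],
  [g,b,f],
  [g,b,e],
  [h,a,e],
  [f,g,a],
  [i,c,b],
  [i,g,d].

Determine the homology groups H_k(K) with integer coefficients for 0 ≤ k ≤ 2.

H_0 = Z,  H_1 = Z^2,  H_2 = Z.

Take the total order a < b < c < d < e < f < g < h < i on the vertex set. Then K (dimension 2) consists of the simplices:

  0-simplices (9): a, b, c, d, e, f, g, h, i
  1-simplices (27): ac, ae, af, ag, ah, ai, bc, be, bf, bg, bh, bi, cd, ce, cf, ci, de, df, dg, dh, di, eg, eh, fg, fh, gi, hi
  2-simplices (18): ace, aci, aeh, afg, afh, agi, bcf, bci, beg, beh, bfg, bhi, cde, cdf, deg, dfh, dgi, dhi

giving chain groups C_0 ≅ Z^9, C_1 ≅ Z^27, C_2 ≅ Z^18.

The boundary map ∂_1: C_1 → C_0 sends each edge [p,q] (with p < q) to q − p. For instance
  ∂hi = i − h.
The 9×27 boundary matrix has rank 8 and Smith normal form diag(1,1,1,1,1,1,1,1).

Boundary ∂_2: C_2 → C_1 maps a triangle to the signed sum of its edges. For instance
  ∂dhi = hi − di + dh,
  ∂afh = fh − ah + af.
The 27×18 boundary matrix has rank 17 and Smith normal form diag(1,1,1,1,1,1,1,1,1,1,1,1,1,1,1,1,1).

Reading off H_k = ker ∂_k / im ∂_{k+1}:

  H_0: rank C_0 − rank ∂_1 = 9 − 8 = 1, and the invariant factors of ∂_1 are all 1, so H_0 ≅ Z.
  H_1: rank ker ∂_1 − rank ∂_2 = (27 − 8) − 17 = 2, and the invariant factors of ∂_2 are all 1, so H_1 ≅ Z^2.
  H_2: rank ker ∂_2 − rank ∂_3 = (18 − 17) − 0 = 1, and there is no ∂_3, so H_2 ≅ Z.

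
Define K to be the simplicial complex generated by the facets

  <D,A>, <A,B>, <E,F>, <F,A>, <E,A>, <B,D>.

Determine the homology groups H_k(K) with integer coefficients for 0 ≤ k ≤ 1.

We work with the vertex ordering A < B < D < E < F. The simplices of K, each written with vertices in increasing order, are:

  0-simplices (5): A, B, D, E, F
  1-simplices (6): AB, AD, AE, AF, BD, EF

so the chain groups are C_0 ≅ Z^5, C_1 ≅ Z^6.

The boundary map ∂_1: C_1 → C_0 sends each edge [p,q] (with p < q) to q − p.
As a 5×6 matrix over Z this has rank 4, with invariant factors (1,1,1,1).

Reading off H_k = ker ∂_k / im ∂_{k+1}:

  H_0: rank C_0 − rank ∂_1 = 5 − 4 = 1, and the invariant factors of ∂_1 are all 1, so H_0 = Z.
  H_1: rank ker ∂_1 − rank ∂_2 = (6 − 4) − 0 = 2, and there is no ∂_2, so H_1 = Z^2.

As a check, the Euler characteristic is 5 − 6 = -1, which agrees with 1 − 2 = -1.
(K is a triangulation of a wedge of 2 circles.)

H_0 = Z,  H_1 = Z^2.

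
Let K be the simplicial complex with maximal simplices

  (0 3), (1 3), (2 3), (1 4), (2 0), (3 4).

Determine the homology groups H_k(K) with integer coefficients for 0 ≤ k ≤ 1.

H_0 = Z,  H_1 = Z^2.

We work with the vertex ordering 0 < 1 < 2 < 3 < 4. The simplices of K, each written with vertices in increasing order, are:

  0-simplices (5): [0], [1], [2], [3], [4]
  1-simplices (6): [0,2], [0,3], [1,3], [1,4], [2,3], [3,4]

Hence C_0 ≅ Z^5, C_1 ≅ Z^6.

∂_1: C_1 → C_0 sends each edge [p,q] (with p < q) to q − p.
This gives a 5×6 integer matrix of rank 4; reducing to Smith normal form yields diagonal entries (1,1,1,1).

Computing H_k = (kernel of ∂_k) / (image of ∂_{k+1}):

  H_0: rank C_0 − rank ∂_1 = 5 − 4 = 1, and the invariant factors of ∂_1 are all 1, so H_0 = Z.
  H_1: rank ker ∂_1 − rank ∂_2 = (6 − 4) − 0 = 2, and there is no ∂_2, so H_1 = Z^2.

(K is a triangulation of a wedge of 2 circles.)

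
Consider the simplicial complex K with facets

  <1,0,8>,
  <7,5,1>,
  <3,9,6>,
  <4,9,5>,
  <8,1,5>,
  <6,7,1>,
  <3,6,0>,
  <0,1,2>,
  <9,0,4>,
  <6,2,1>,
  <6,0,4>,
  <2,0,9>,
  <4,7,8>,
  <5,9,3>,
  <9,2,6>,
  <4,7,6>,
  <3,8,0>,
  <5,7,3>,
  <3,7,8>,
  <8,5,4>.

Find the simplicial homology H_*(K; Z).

H_0 ≅ Z,  H_1 ≅ Z ⊕ Z/2Z,  H_2 = 0.

We work with the vertex ordering 0 < 1 < 2 < 3 < 4 < 5 < 6 < 7 < 8 < 9. The simplices of K, each written with vertices in increasing order, are:

  0-simplices (10): [0], [1], [2], [3], [4], [5], [6], [7], [8], [9]
  1-simplices (30): (30 of them)
  2-simplices (20): (20 of them)

Hence C_0 ≅ Z^10, C_1 ≅ Z^30, C_2 ≅ Z^20.

The boundary map ∂_1: C_1 → C_0 sends each edge [p,q] (with p < q) to q − p. For instance
  ∂[0,4] = [4] − [0].
The resulting 10×30 matrix has rank 9, and its Smith normal form has invariant factors (1,1,1,1,1,1,1,1,1).

Boundary ∂_2: C_2 → C_1 maps a triangle to the signed sum of its edges. For instance
  ∂[0,4,6] = [4,6] − [0,6] + [0,4],
  ∂[1,2,6] = [2,6] − [1,6] + [1,2].
The 30×20 boundary matrix has rank 20 and Smith normal form diag(1,1,1,1,1,1,1,1,1,1,1,1,1,1,1,1,1,1,1,2).

From H_k ≅ ker(∂_k) / im(∂_{k+1}) we obtain:

  H_0: rank C_0 − rank ∂_1 = 10 − 9 = 1, and the invariant factors of ∂_1 are all 1, so H_0 = Z.
  H_1: rank ker ∂_1 − rank ∂_2 = (30 − 9) − 20 = 1, and ∂_2 has invariant factor 2 > 1, so H_1 = Z ⊕ Z/2Z.
  H_2: rank ker ∂_2 − rank ∂_3 = (20 − 20) − 0 = 0, and there is no ∂_3, so H_2 = 0.

(K is a triangulation of the Klein bottle.)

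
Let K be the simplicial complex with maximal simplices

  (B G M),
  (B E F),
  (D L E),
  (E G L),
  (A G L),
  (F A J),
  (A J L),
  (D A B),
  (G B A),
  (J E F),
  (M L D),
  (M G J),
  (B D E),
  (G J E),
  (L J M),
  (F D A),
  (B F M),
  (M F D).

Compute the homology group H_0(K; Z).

Order the vertices as A < B < D < E < F < G < J < L < M. Listing each simplex with vertices in this order, K has dimension 2 with simplices:

  0-simplices (9): A, B, D, E, F, G, J, L, M
  1-simplices (27): AB, AD, AF, AG, AJ, AL, BD, BE, BF, BG, BM, DE, DF, DL, DM, EF, EG, EJ, EL, FJ, FM, GJ, GL, GM, JL, JM, LM
  2-simplices (18): ABD, ABG, ADF, AFJ, AGL, AJL, BDE, BEF, BFM, BGM, DEL, DFM, DLM, EFJ, EGJ, EGL, GJM, JLM

giving chain groups C_0 ≅ Z^9, C_1 ≅ Z^27, C_2 ≅ Z^18.

∂_1: C_1 → C_0 maps an edge to its endpoints' difference, ∂[p,q] = q − p.
The resulting 9×27 matrix has rank 8, and its Smith normal form has invariant factors (1,1,1,1,1,1,1,1).

The boundary map ∂_2: C_2 → C_1 acts by ∂[p,q,r] = [q,r] − [p,r] + [p,q]. For instance
  ∂BEF = EF − BF + BE,
  ∂BGM = GM − BM + BG.
This gives a 27×18 integer matrix of rank 18; reducing to Smith normal form yields diagonal entries (1,1,1,1,1,1,1,1,1,1,1,1,1,1,1,1,1,2).

Reading off H_k = ker ∂_k / im ∂_{k+1}:

  H_0: rank C_0 − rank ∂_1 = 9 − 8 = 1, and the invariant factors of ∂_1 are all 1, so H_0 = Z.

(K is a triangulation of the Klein bottle.)

H_0 = Z.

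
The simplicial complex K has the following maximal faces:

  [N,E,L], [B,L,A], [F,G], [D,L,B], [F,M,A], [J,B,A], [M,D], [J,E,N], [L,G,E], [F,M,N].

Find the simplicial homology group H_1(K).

We work with the vertex ordering A < B < D < E < F < G < J < L < M < N. The simplices of K, each written with vertices in increasing order, are:

  0-simplices (10): A, B, D, E, F, G, J, L, M, N
  1-simplices (21): AB, AF, AJ, AL, AM, BD, BJ, BL, DL, DM, EG, EJ, EL, EN, FG, FM, FN, GL, JN, LN, MN
  2-simplices (8): ABJ, ABL, AFM, BDL, EGL, EJN, ELN, FMN

giving chain groups C_0 ≅ Z^10, C_1 ≅ Z^21, C_2 ≅ Z^8.

The boundary map ∂_1: C_1 → C_0 maps an edge to its endpoints' difference, ∂[p,q] = q − p. For instance
  ∂BL = L − B.
As a 10×21 matrix over Z this has rank 9, with invariant factors (1,1,1,1,1,1,1,1,1).

Boundary ∂_2: C_2 → C_1 maps a triangle to the signed sum of its edges. For instance
  ∂EGL = GL − EL + EG,
  ∂EJN = JN − EN + EJ.
This gives a 21×8 integer matrix of rank 8; reducing to Smith normal form yields diagonal entries (1,1,1,1,1,1,1,1).

Computing H_k = (kernel of ∂_k) / (image of ∂_{k+1}):

  H_1: rank ker ∂_1 − rank ∂_2 = (21 − 9) − 8 = 4, and the invariant factors of ∂_2 are all 1, so H_1 = Z^4.

H_1 = Z^4.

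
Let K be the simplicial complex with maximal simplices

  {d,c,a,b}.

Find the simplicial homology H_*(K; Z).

Order the vertices as a < b < c < d. Listing each simplex with vertices in this order, K has dimension 3 with simplices:

  0-simplices (4): a, b, c, d
  1-simplices (6): ab, ac, ad, bc, bd, cd
  2-simplices (4): abc, abd, acd, bcd
  3-simplices (1): abcd

so the chain groups are C_0 ≅ Z^4, C_1 ≅ Z^6, C_2 ≅ Z^4, C_3 ≅ Z^1.

The boundary map ∂_1: C_1 → C_0 sends each edge [p,q] (with p < q) to q − p.
The 4×6 boundary matrix has rank 3 and Smith normal form diag(1,1,1).

∂_2: C_2 → C_1 maps a triangle to the signed sum of its edges. For instance
  ∂abd = bd − ad + ab,
  ∂acd = cd − ad + ac.
The 6×4 boundary matrix has rank 3 and Smith normal form diag(1,1,1).

Boundary ∂_3: C_3 → C_2 sends each 3-simplex σ to the alternating sum Σ_i (−1)^i (σ with its i-th vertex removed). For instance
  ∂abcd = bcd − acd + abd − abc.
As a 4×1 matrix over Z this has rank 1, with invariant factors (1).

Now H_k = ker ∂_k / im ∂_{k+1}, so:

  H_0: rank C_0 − rank ∂_1 = 4 − 3 = 1, and the invariant factors of ∂_1 are all 1, so H_0 ≅ Z.
  H_1: rank ker ∂_1 − rank ∂_2 = (6 − 3) − 3 = 0, and the invariant factors of ∂_2 are all 1, so H_1 ≅ 0.
  H_2: rank ker ∂_2 − rank ∂_3 = (4 − 3) − 1 = 0, and the invariant factors of ∂_3 are all 1, so H_2 ≅ 0.
  H_3: rank ker ∂_3 − rank ∂_4 = (1 − 1) − 0 = 0, and there is no ∂_4, so H_3 ≅ 0.

As a check, the Euler characteristic is 4 − 6 + 4 − 1 = 1, which agrees with 1 − 0 + 0 − 0 = 1.

H_0 = Z,  H_1 = 0,  H_2 = 0,  H_3 = 0.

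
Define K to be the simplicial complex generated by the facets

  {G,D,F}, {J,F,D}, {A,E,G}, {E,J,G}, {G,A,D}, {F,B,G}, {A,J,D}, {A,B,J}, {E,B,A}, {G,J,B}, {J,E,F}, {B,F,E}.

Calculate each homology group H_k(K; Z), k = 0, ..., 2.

K has 7 vertices, 18 edges, 12 triangles.
rank ∂_0 = 0, rank ∂_1 = 6 ⇒ b_0 = 7 − 0 − 6 = 1; all invariant factors of ∂_1 are 1 so no torsion. So H_0 = Z.
rank ∂_1 = 6, rank ∂_2 = 12 ⇒ b_1 = 18 − 6 − 12 = 0; ∂_2 has invariant factor(s) [2] giving torsion. So H_1 = Z/2.
rank ∂_2 = 12, rank ∂_3 = 0 ⇒ b_2 = 12 − 12 − 0 = 0. So H_2 = 0.

H_0 ≅ Z,  H_1 ≅ Z/2,  H_2 = 0.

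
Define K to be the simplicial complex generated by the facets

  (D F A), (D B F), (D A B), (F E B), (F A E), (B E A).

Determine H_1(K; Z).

H_1 ≅ 0.

We work with the vertex ordering A < B < D < E < F. The simplices of K, each written with vertices in increasing order, are:

  0-simplices (5): A, B, D, E, F
  1-simplices (9): AB, AD, AE, AF, BD, BE, BF, DF, EF
  2-simplices (6): ABD, ABE, ADF, AEF, BDF, BEF

so the chain groups are C_0 ≅ Z^5, C_1 ≅ Z^9, C_2 ≅ Z^6.

The boundary map ∂_1: C_1 → C_0 is given by ∂[p,q] = [q] − [p].
The 5×9 boundary matrix has rank 4 and Smith normal form diag(1,1,1,1).

∂_2: C_2 → C_1 sends each 2-simplex [p,q,r] to [q,r] − [p,r] + [p,q]. For instance
  ∂AEF = EF − AF + AE,
  ∂ABD = BD − AD + AB.
This gives a 9×6 integer matrix of rank 5; reducing to Smith normal form yields diagonal entries (1,1,1,1,1).

Computing H_k = (kernel of ∂_k) / (image of ∂_{k+1}):

  H_1: rank ker ∂_1 − rank ∂_2 = (9 − 4) − 5 = 0, and the invariant factors of ∂_2 are all 1, so H_1 = 0.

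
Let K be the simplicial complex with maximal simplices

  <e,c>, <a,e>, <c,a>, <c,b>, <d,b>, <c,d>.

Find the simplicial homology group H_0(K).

We work with the vertex ordering a < b < c < d < e. The simplices of K, each written with vertices in increasing order, are:

  0-simplices (5): a, b, c, d, e
  1-simplices (6): ac, ae, bc, bd, cd, ce

so the chain groups are C_0 ≅ Z^5, C_1 ≅ Z^6.

∂_1: C_1 → C_0 sends each edge [p,q] (with p < q) to q − p.
The 5×6 boundary matrix has rank 4 and Smith normal form diag(1,1,1,1).

Now H_k = ker ∂_k / im ∂_{k+1}, so:

  H_0: rank C_0 − rank ∂_1 = 5 − 4 = 1, and the invariant factors of ∂_1 are all 1, so H_0 ≅ Z.

H_0 = Z.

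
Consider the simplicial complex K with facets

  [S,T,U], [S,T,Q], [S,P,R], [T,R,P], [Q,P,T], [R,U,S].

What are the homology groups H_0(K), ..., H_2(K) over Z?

H_0 = Z,  H_1 = Z,  H_2 = 0.

Take the total order P < Q < R < S < T < U on the vertex set. Then K (dimension 2) consists of the simplices:

  0-simplices (6): P, Q, R, S, T, U
  1-simplices (12): PQ, PR, PS, PT, QS, QT, RS, RT, RU, ST, SU, TU
  2-simplices (6): PQT, PRS, PRT, QST, RSU, STU

Hence C_0 ≅ Z^6, C_1 ≅ Z^12, C_2 ≅ Z^6.

Boundary ∂_1: C_1 → C_0 maps an edge to its endpoints' difference, ∂[p,q] = q − p.
This gives a 6×12 integer matrix of rank 5; reducing to Smith normal form yields diagonal entries (1,1,1,1,1).

∂_2: C_2 → C_1 acts by ∂[p,q,r] = [q,r] − [p,r] + [p,q]. For instance
  ∂STU = TU − SU + ST,
  ∂RSU = SU − RU + RS.
The 12×6 boundary matrix has rank 6 and Smith normal form diag(1,1,1,1,1,1).

Reading off H_k = ker ∂_k / im ∂_{k+1}:

  H_0: rank C_0 − rank ∂_1 = 6 − 5 = 1, and the invariant factors of ∂_1 are all 1, so H_0 ≅ Z.
  H_1: rank ker ∂_1 − rank ∂_2 = (12 − 5) − 6 = 1, and the invariant factors of ∂_2 are all 1, so H_1 ≅ Z.
  H_2: rank ker ∂_2 − rank ∂_3 = (6 − 6) − 0 = 0, and there is no ∂_3, so H_2 ≅ 0.

As a check, the Euler characteristic is 6 − 12 + 6 = 0, which agrees with 1 − 1 + 0 = 0.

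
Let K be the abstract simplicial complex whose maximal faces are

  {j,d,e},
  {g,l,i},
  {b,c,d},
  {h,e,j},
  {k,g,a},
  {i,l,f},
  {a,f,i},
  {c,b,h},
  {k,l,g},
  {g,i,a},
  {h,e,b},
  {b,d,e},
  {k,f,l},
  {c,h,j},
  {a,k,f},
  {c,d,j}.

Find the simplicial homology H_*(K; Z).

H_0 ≅ Z^2,  H_1 = 0,  H_2 ≅ Z^2.

Order the vertices as a < b < c < d < e < f < g < h < i < j < k < l. Listing each simplex with vertices in this order, K has dimension 2 with simplices:

  0-simplices (12): a, b, c, d, e, f, g, h, i, j, k, l
  1-simplices (24): af, ag, ai, ak, bc, bd, be, bh, cd, ch, cj, de, dj, eh, ej, fi, fk, fl, gi, gk, gl, hj, il, kl
  2-simplices (16): afi, afk, agi, agk, bcd, bch, bde, beh, cdj, chj, dej, ehj, fil, fkl, gil, gkl

giving chain groups C_0 ≅ Z^12, C_1 ≅ Z^24, C_2 ≅ Z^16.

The boundary map ∂_1: C_1 → C_0 sends each edge [p,q] (with p < q) to q − p.
This gives a 12×24 integer matrix of rank 10; reducing to Smith normal form yields diagonal entries (1,1,1,1,1,1,1,1,1,1).

∂_2: C_2 → C_1 sends each 2-simplex [p,q,r] to [q,r] − [p,r] + [p,q]. For instance
  ∂cdj = dj − cj + cd,
  ∂gkl = kl − gl + gk.
This gives a 24×16 integer matrix of rank 14; reducing to Smith normal form yields diagonal entries (1,1,1,1,1,1,1,1,1,1,1,1,1,1).

Now H_k = ker ∂_k / im ∂_{k+1}, so:

  H_0: rank C_0 − rank ∂_1 = 12 − 10 = 2, and the invariant factors of ∂_1 are all 1, so H_0 = Z^2.
  H_1: rank ker ∂_1 − rank ∂_2 = (24 − 10) − 14 = 0, and the invariant factors of ∂_2 are all 1, so H_1 = 0.
  H_2: rank ker ∂_2 − rank ∂_3 = (16 − 14) − 0 = 2, and there is no ∂_3, so H_2 = Z^2.

(K is a triangulation of the disjoint union of the 2-sphere S^2 and the 2-sphere S^2.)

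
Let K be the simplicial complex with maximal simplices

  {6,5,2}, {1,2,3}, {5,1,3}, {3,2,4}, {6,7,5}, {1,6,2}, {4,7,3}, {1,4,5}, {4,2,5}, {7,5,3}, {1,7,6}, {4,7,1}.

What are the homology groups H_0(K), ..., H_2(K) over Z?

H_0 = Z,  H_1 = Z/2,  H_2 = 0.

K has 7 vertices, 18 edges, 12 triangles.
rank ∂_0 = 0, rank ∂_1 = 6 ⇒ b_0 = 7 − 0 − 6 = 1; all invariant factors of ∂_1 are 1 so no torsion. So H_0 = Z.
rank ∂_1 = 6, rank ∂_2 = 12 ⇒ b_1 = 18 − 6 − 12 = 0; ∂_2 has invariant factor(s) [2] giving torsion. So H_1 = Z/2.
rank ∂_2 = 12, rank ∂_3 = 0 ⇒ b_2 = 12 − 12 − 0 = 0. So H_2 = 0.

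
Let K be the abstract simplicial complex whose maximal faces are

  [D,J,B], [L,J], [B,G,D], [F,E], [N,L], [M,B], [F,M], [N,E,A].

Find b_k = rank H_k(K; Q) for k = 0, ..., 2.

b_0 = 1, b_1 = 1, b_2 = 0.

Take the total order A < B < D < E < F < G < J < L < M < N on the vertex set. Then K (dimension 2) consists of the simplices:

  0-simplices (10): A, B, D, E, F, G, J, L, M, N
  1-simplices (13): AE, AN, BD, BG, BJ, BM, DG, DJ, EF, EN, FM, JL, LN
  2-simplices (3): AEN, BDG, BDJ

Hence C_0 ≅ Z^10, C_1 ≅ Z^13, C_2 ≅ Z^3.

The boundary map ∂_1: C_1 → C_0 maps an edge to its endpoints' difference, ∂[p,q] = q − p. For instance
  ∂LN = N − L.
The resulting 10×13 matrix has rank 9, and its Smith normal form has invariant factors (1,1,1,1,1,1,1,1,1).

∂_2: C_2 → C_1 sends each 2-simplex [p,q,r] to [q,r] − [p,r] + [p,q]. For instance
  ∂AEN = EN − AN + AE,
  ∂BDG = DG − BG + BD.
The resulting 13×3 matrix has rank 3, and its Smith normal form has invariant factors (1,1,1).

From H_k ≅ ker(∂_k) / im(∂_{k+1}) we obtain:

  H_0: rank C_0 − rank ∂_1 = 10 − 9 = 1, and the invariant factors of ∂_1 are all 1, so H_0 ≅ Z.
  H_1: rank ker ∂_1 − rank ∂_2 = (13 − 9) − 3 = 1, and the invariant factors of ∂_2 are all 1, so H_1 ≅ Z.
  H_2: rank ker ∂_2 − rank ∂_3 = (3 − 3) − 0 = 0, and there is no ∂_3, so H_2 ≅ 0.

Hence the Betti numbers are b_0 = 1, b_1 = 1, b_2 = 0.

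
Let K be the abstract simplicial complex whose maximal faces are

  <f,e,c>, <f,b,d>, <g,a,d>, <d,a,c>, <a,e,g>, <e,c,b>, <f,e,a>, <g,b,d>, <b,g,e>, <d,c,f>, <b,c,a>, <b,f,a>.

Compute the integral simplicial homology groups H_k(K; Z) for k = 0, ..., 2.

H_0 ≅ Z,  H_1 ≅ Z/2Z,  H_2 = 0.

We work with the vertex ordering a < b < c < d < e < f < g. The simplices of K, each written with vertices in increasing order, are:

  0-simplices (7): a, b, c, d, e, f, g
  1-simplices (18): ab, ac, ad, ae, af, ag, bc, bd, be, bf, bg, cd, ce, cf, df, dg, ef, eg
  2-simplices (12): abc, abf, acd, adg, aef, aeg, bce, bdf, bdg, beg, cdf, cef

Hence C_0 ≅ Z^7, C_1 ≅ Z^18, C_2 ≅ Z^12.

Boundary ∂_1: C_1 → C_0 is given by ∂[p,q] = [q] − [p]. For instance
  ∂bf = f − b.
This gives a 7×18 integer matrix of rank 6; reducing to Smith normal form yields diagonal entries (1,1,1,1,1,1).

∂_2: C_2 → C_1 sends each 2-simplex [p,q,r] to [q,r] − [p,r] + [p,q]. For instance
  ∂acd = cd − ad + ac,
  ∂cef = ef − cf + ce.
This gives a 18×12 integer matrix of rank 12; reducing to Smith normal form yields diagonal entries (1,1,1,1,1,1,1,1,1,1,1,2).

Now H_k = ker ∂_k / im ∂_{k+1}, so:

  H_0: rank C_0 − rank ∂_1 = 7 − 6 = 1, and the invariant factors of ∂_1 are all 1, so H_0 = Z.
  H_1: rank ker ∂_1 − rank ∂_2 = (18 − 6) − 12 = 0, and ∂_2 has invariant factor 2 > 1, so H_1 = Z/2Z.
  H_2: rank ker ∂_2 − rank ∂_3 = (12 − 12) − 0 = 0, and there is no ∂_3, so H_2 = 0.

As a check, the Euler characteristic is 7 − 18 + 12 = 1, which agrees with 1 − 0 + 0 = 1.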